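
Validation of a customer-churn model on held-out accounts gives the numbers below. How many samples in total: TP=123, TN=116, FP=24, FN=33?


Total = TP + TN + FP + FN
= 123 + 116 + 24 + 33
= 296
(Predicted positive: 147, predicted negative: 149)

296


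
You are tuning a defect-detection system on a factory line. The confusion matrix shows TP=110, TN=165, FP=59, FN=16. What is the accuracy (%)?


Accuracy = (TP+TN)/(TP+TN+FP+FN)
= (110+165)/(350)
= 275/350 = 78.57%

78.57%


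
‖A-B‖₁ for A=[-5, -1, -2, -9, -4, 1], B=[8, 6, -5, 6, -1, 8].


d = |-5-8| + |-1-6| + |-2+ 5| + |-9-6| + |-4+ 1| + |1-8|
  = 13 + 7 + 3 + 15 + 3 + 7
  = 48

48


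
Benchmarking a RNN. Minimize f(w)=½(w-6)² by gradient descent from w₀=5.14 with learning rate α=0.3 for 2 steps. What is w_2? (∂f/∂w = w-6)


step 1: grad = 5.14-6 = -0.86; w = 5.14 - 0.3·(-0.86) = 5.398
step 2: grad = 5.398-6 = -0.602; w = 5.398 - 0.3·(-0.602) = 5.5786

5.5786


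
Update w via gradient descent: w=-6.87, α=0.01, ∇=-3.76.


w_new = w - α·∇
= -6.87 - 0.01·-3.76
= -6.87 + 0.0376
= -6.8324

-6.8324


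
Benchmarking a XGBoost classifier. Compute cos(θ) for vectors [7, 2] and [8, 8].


A·B = 7·8 + 2·8 = 72
‖A‖ = √53 = 7.2801, ‖B‖ = √128 = 11.3137
cos = 72/(√53·√128) = 72/√6784 = 0.8742

0.8742


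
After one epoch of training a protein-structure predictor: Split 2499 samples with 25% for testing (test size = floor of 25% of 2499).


Test = ⌊2499·25/100⌋ = 624
Train = 2499 - 624 = 1875

Train: 1875, Test: 624


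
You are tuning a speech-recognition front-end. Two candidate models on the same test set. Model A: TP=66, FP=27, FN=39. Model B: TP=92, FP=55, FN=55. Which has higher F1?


Model A: P=66/93=0.7097, R=66/105=0.6286, F1=2PR/(P+R)=2TP/(2TP+FP+FN)=132/198=0.6667
Model B: P=92/147=0.6259, R=92/147=0.6259, F1=2PR/(P+R)=2TP/(2TP+FP+FN)=184/294=0.6259
0.6667 > 0.6259 → Model A

Model A


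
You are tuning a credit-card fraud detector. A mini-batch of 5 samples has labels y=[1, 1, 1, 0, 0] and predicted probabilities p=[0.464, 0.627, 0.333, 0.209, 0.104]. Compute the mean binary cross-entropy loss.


L[0] = -ln(0.464) = 0.7679
L[1] = -ln(0.627) = 0.4668
L[2] = -ln(0.333) = 1.0996
L[3] = -ln(1-0.209) = -ln(0.791) = 0.2345
L[4] = -ln(1-0.104) = -ln(0.896) = 0.1098
mean = (0.7679 + 0.4668 + 1.0996 + 0.2345 + 0.1098)/5 = 0.5357

0.5357


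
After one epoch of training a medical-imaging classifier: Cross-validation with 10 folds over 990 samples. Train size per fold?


Fold size = 990/10 = 99
Training per fold = 990 - 99 = 891

891


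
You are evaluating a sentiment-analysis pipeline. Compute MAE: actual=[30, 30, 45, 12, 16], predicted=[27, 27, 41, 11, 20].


Absolute errors: |30-27|=3, |30-27|=3, |45-41|=4, |12-11|=1, |16-20|=4
Sum = 15
MAE = 15/5 = 3

3


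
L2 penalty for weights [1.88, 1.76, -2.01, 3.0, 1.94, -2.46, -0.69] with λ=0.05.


‖w‖₂² = (1.88)² + (1.76)² + (-2.01)² + (3.0)² + (1.94)² + (-2.46)² + (-0.69)²
     = 3.5344 + 3.0976 + 4.0401 + 9 + 3.7636 + 6.0516 + 0.4761
     = 29.9634
λ·‖w‖₂² = 0.05·29.9634 = 1.49817

1.49817


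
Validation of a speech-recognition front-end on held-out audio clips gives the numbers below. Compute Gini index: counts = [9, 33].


Probabilities: [9/42, 33/42] ≈ [0.2143, 0.7857]
Σpᵢ² = (81 + 1089)/42² = 1170/1764
Gini = 1 - Σpᵢ² = 1 - 1170/1764 = 0.3367

0.3367


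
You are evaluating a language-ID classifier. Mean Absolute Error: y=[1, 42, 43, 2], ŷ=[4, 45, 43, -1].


Absolute errors: |1-4|=3, |42-45|=3, |43-43|=0, |2+ 1|=3
Sum = 9
MAE = 9/4 = 9/4

9/4


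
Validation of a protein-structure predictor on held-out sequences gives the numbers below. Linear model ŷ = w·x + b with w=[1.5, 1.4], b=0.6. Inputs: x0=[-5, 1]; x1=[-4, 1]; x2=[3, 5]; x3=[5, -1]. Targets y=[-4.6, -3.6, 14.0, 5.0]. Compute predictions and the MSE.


ŷ0 = (1.5)·(-5) + (1.4)·(1) + 0.6 = -5.5
ŷ1 = (1.5)·(-4) + (1.4)·(1) + 0.6 = -4.0
ŷ2 = (1.5)·(3) + (1.4)·(5) + 0.6 = 12.1
ŷ3 = (1.5)·(5) + (1.4)·(-1) + 0.6 = 6.7
errors² = [0.81, 0.16, 3.61, 2.89]
MSE = 7.4700/4 = 1.8675

1.8675


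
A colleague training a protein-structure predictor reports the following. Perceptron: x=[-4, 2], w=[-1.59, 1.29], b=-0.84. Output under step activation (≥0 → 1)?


z = (-4)·(-1.59) + (2)·(1.29) - 0.84
  = 8.1
step(z) = 1 (z≥0)

1


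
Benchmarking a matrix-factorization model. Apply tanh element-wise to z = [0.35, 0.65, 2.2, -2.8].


tanh(0.35) = 0.3364
tanh(0.65) = 0.5717
tanh(2.2) = 0.9757
tanh(-2.8) = -0.9926
result = [0.3364, 0.5717, 0.9757, -0.9926]

[0.3364, 0.5717, 0.9757, -0.9926]


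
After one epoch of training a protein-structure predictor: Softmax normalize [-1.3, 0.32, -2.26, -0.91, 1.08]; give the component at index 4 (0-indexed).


Exponentials: e^-1.3=0.2725, e^0.32=1.3771, e^-2.26=0.1044, e^-0.91=0.4025, e^1.08=2.9447
Sum = 5.1012
Softmax = [0.0534, 0.27, 0.0205, 0.0789, 0.5773]
p[4] = 2.9447/5.1012 = 0.5773

0.5773


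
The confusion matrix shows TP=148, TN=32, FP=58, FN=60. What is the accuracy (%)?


Accuracy = (TP+TN)/(TP+TN+FP+FN)
= (148+32)/(298)
= 180/298 = 60.4%

60.4%


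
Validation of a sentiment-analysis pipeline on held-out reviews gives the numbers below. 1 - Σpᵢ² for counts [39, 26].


Probabilities: [39/65, 26/65] ≈ [0.6, 0.4]
Σpᵢ² = (1521 + 676)/65² = 2197/4225
Gini = 1 - Σpᵢ² = 1 - 2197/4225 = 0.48

0.48


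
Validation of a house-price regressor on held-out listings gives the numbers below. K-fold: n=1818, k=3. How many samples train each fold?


Fold size = 1818/3 = 606
Training per fold = 1818 - 606 = 1212

1212


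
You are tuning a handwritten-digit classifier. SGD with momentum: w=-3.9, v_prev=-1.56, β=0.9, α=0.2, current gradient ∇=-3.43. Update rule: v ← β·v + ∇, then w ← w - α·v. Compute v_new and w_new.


v_new = 0.9·-1.56 - 3.43 = -1.404 - 3.43 = -4.834
w_new = -3.9 - 0.2·-4.834 = -3.9 + 0.9668 = -2.9332

v_new=-4.834, w_new=-2.9332


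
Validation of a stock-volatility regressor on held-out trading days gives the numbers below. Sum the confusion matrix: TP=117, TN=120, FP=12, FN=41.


Total = TP + TN + FP + FN
= 117 + 120 + 12 + 41
= 290
(Predicted positive: 129, predicted negative: 161)

290


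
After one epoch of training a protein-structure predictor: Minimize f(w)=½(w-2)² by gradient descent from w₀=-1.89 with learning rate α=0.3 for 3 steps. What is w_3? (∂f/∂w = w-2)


step 1: grad = -1.89-2 = -3.89; w = -1.89 - 0.3·(-3.89) = -0.723
step 2: grad = -0.723-2 = -2.723; w = -0.723 - 0.3·(-2.723) = 0.0939
step 3: grad = 0.0939-2 = -1.9061; w = 0.0939 - 0.3·(-1.9061) = 0.66573

0.66573


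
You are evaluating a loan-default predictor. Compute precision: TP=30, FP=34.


Precision = TP/(TP+FP)
= 30/(30+34)
= 30/64 = 46.88%

46.88%


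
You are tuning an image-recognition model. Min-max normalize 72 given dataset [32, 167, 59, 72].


min=32, max=167
(72-32)/(167-32) = 40/135 = 0.2963

0.2963


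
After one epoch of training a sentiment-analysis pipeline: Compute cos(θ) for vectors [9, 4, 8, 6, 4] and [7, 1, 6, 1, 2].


A·B = 9·7 + 4·1 + 8·6 + 6·1 + 4·2 = 129
‖A‖ = √213 = 14.5945, ‖B‖ = √91 = 9.5394
cos = 129/(√213·√91) = 129/√19383 = 0.9266

0.9266


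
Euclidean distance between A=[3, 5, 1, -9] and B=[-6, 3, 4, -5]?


d = √((3+ 6)² + (5-3)² + (1-4)² + (-9+ 5)²)
  = √(81 + 4 + 9 + 16)
  = √110 = 10.4881

10.4881


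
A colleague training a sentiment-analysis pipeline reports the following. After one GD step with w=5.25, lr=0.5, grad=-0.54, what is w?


w_new = w - α·∇
= 5.25 - 0.5·-0.54
= 5.25 + 0.27
= 5.52

5.52


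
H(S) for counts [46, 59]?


Probabilities: [46/105, 59/105] ≈ [0.4381, 0.5619]
H = -((46/105)·log₂(46/105) + (59/105)·log₂(59/105))
  = 0.9889 bits

0.9889 bits


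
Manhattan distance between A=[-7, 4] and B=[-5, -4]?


d = |-7+ 5| + |4+ 4|
  = 2 + 8
  = 10

10


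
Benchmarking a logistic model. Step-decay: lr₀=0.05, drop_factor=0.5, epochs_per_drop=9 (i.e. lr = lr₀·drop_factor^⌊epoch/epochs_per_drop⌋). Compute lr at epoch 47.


n_drops = ⌊47/9⌋ = 5
lr = 0.05·0.5^5 = 0.05·0.03125 = 0.0015625

0.0015625


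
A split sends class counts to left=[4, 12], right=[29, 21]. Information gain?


Parent = [33, 33], H_parent = 1
H_left = 0.8113 (n=16), H_right = 0.9815 (n=50)
H_children = (16/66)·0.8113 + (50/66)·0.9815 = 0.9402
IG = 1 - 0.9402 = 0.0598

0.0598


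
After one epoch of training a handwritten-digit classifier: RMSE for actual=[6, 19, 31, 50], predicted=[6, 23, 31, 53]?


MSE = 25/4 = 6.25
RMSE = √(25/4) = 2.5

2.5


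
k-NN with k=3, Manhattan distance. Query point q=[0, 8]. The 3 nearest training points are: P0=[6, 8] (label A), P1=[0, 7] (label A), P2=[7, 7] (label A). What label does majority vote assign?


d(q,P0) = 6  (label A)
d(q,P1) = 1  (label A)
d(q,P2) = 8  (label A)
Votes: A=3, B=0
Majority → A

A


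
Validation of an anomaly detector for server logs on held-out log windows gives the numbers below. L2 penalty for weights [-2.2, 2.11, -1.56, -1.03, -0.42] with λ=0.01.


‖w‖₂² = (-2.2)² + (2.11)² + (-1.56)² + (-1.03)² + (-0.42)²
     = 4.84 + 4.4521 + 2.4336 + 1.0609 + 0.1764
     = 12.963
λ·‖w‖₂² = 0.01·12.963 = 0.12963

0.12963


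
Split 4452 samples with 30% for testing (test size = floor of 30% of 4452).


Test = ⌊4452·30/100⌋ = 1335
Train = 4452 - 1335 = 3117

Train: 3117, Test: 1335


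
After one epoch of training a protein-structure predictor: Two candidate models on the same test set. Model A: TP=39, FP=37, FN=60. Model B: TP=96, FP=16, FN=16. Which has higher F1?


Model A: P=39/76=0.5132, R=39/99=0.3939, F1=2PR/(P+R)=2TP/(2TP+FP+FN)=78/175=0.4457
Model B: P=96/112=0.8571, R=96/112=0.8571, F1=2PR/(P+R)=2TP/(2TP+FP+FN)=192/224=0.8571
0.4457 < 0.8571 → Model B

Model B


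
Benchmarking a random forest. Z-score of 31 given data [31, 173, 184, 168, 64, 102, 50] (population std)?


μ = 110.2857, σ = 59.5572
z = (31 - 110.2857)/59.5572 = -1.3313

-1.3313


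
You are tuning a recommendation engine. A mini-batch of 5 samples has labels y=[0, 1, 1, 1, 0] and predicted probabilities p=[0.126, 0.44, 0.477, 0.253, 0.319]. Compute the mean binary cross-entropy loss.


L[0] = -ln(1-0.126) = -ln(0.874) = 0.1347
L[1] = -ln(0.44) = 0.821
L[2] = -ln(0.477) = 0.7402
L[3] = -ln(0.253) = 1.3744
L[4] = -ln(1-0.319) = -ln(0.681) = 0.3842
mean = (0.1347 + 0.821 + 0.7402 + 1.3744 + 0.3842)/5 = 0.6909

0.6909


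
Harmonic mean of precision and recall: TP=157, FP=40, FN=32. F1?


Precision = 157/197 = 0.797
Recall = 157/189 = 0.8307
F1 = 2·P·R/(P+R) = 2·TP/(2·TP+FP+FN) = 314/(314+40+32) = 314/386 = 0.8135

0.8135


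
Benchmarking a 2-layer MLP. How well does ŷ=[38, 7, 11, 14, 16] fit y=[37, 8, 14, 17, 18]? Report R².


ȳ = 18.8
SS_res = Σ(y-ŷ)² = 24
SS_tot = Σ(y-ȳ)² = 474.8
R² = 1 - SS_res/SS_tot = 1 - 0.0505 = 0.9495

0.9495


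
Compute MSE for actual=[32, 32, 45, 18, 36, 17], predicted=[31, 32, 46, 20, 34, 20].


Squared errors: (32-31)²=1, (32-32)²=0, (45-46)²=1, (18-20)²=4, (36-34)²=4, (17-20)²=9
Sum = 19
MSE = 19/6 = 19/6

19/6


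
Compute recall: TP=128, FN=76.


Recall = TP/(TP+FN)
= 128/(128+76)
= 128/204 = 62.75%

62.75%


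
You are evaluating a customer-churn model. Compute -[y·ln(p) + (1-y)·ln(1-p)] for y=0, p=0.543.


BCE = -[y·ln(p) + (1-y)·ln(1-p)]
= -0 - 1·ln(1-0.543)
= -ln(0.457) = 0.7831

0.7831


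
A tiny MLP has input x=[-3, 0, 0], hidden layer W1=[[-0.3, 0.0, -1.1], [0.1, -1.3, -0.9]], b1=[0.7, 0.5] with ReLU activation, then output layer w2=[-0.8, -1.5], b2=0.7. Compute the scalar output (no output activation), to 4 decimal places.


z1[0] = (-0.3)·(-3) + (0.0)·(0) + (-1.1)·(0) + 0.7 = 1.6
z1[1] = (0.1)·(-3) + (-1.3)·(0) + (-0.9)·(0) + 0.5 = 0.2
h = ReLU(z1) = [1.6, 0.2]
output = (-0.8)·(1.6) + (-1.5)·(0.2) + 0.7 = -0.88

-0.88


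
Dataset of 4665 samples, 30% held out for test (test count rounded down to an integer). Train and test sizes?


Test = ⌊4665·30/100⌋ = 1399
Train = 4665 - 1399 = 3266

Train: 3266, Test: 1399


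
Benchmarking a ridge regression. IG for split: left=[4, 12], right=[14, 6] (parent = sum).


Parent = [18, 18], H_parent = 1
H_left = 0.8113 (n=16), H_right = 0.8813 (n=20)
H_children = (16/36)·0.8113 + (20/36)·0.8813 = 0.8502
IG = 1 - 0.8502 = 0.1498

0.1498


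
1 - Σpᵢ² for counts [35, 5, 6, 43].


Probabilities: [35/89, 5/89, 6/89, 43/89] ≈ [0.3933, 0.0562, 0.0674, 0.4831]
Σpᵢ² = (1225 + 25 + 36 + 1849)/89² = 3135/7921
Gini = 1 - Σpᵢ² = 1 - 3135/7921 = 0.6042

0.6042


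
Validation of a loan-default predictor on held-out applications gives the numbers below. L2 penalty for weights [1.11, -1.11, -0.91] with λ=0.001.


‖w‖₂² = (1.11)² + (-1.11)² + (-0.91)²
     = 1.2321 + 1.2321 + 0.8281
     = 3.2923
λ·‖w‖₂² = 0.001·3.2923 = 0.003292

0.003292


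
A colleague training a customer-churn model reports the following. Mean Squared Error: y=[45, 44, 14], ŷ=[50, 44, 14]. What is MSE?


Squared errors: (45-50)²=25, (44-44)²=0, (14-14)²=0
Sum = 25
MSE = 25/3 = 25/3

25/3


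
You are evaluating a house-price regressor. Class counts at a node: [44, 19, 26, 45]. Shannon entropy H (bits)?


Probabilities: [44/134, 19/134, 26/134, 45/134] ≈ [0.3284, 0.1418, 0.194, 0.3358]
H = -((44/134)·log₂(44/134) + (19/134)·log₂(19/134) + (26/134)·log₂(26/134) + (45/134)·log₂(45/134))
  = 1.9148 bits

1.9148 bits


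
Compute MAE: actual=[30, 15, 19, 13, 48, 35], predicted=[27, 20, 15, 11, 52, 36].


Absolute errors: |30-27|=3, |15-20|=5, |19-15|=4, |13-11|=2, |48-52|=4, |35-36|=1
Sum = 19
MAE = 19/6 = 19/6

19/6


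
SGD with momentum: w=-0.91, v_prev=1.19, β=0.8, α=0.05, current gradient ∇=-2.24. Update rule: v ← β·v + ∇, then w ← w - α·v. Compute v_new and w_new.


v_new = 0.8·1.19 - 2.24 = 0.952 - 2.24 = -1.288
w_new = -0.91 - 0.05·-1.288 = -0.91 + 0.0644 = -0.8456

v_new=-1.288, w_new=-0.8456


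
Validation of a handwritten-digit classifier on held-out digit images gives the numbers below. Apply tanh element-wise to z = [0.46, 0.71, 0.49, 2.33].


tanh(0.46) = 0.4301
tanh(0.71) = 0.6107
tanh(0.49) = 0.4542
tanh(2.33) = 0.9812
result = [0.4301, 0.6107, 0.4542, 0.9812]

[0.4301, 0.6107, 0.4542, 0.9812]


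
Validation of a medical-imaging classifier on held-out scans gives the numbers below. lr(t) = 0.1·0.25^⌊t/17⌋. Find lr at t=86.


n_drops = ⌊86/17⌋ = 5
lr = 0.1·0.25^5 = 0.1·0.0009765625 = 0.00009765625

0.00009765625


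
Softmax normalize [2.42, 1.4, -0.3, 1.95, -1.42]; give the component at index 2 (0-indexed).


Exponentials: e^2.42=11.2459, e^1.4=4.0552, e^-0.3=0.7408, e^1.95=7.0287, e^-1.42=0.2417
Sum = 23.3123
Softmax = [0.4824, 0.174, 0.0318, 0.3015, 0.0104]
p[2] = 0.7408/23.3123 = 0.0318

0.0318


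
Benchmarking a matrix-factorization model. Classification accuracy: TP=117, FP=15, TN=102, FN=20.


Accuracy = (TP+TN)/(TP+TN+FP+FN)
= (117+102)/(254)
= 219/254 = 86.22%

86.22%


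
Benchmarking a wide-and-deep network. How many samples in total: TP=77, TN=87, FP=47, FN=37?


Total = TP + TN + FP + FN
= 77 + 87 + 47 + 37
= 248
(Predicted positive: 124, predicted negative: 124)

248


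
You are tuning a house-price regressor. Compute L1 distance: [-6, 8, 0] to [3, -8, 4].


d = |-6-3| + |8+ 8| + |0-4|
  = 9 + 16 + 4
  = 29

29


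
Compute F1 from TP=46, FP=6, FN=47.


Precision = 46/52 = 0.8846
Recall = 46/93 = 0.4946
F1 = 2·P·R/(P+R) = 2·TP/(2·TP+FP+FN) = 92/(92+6+47) = 92/145 = 0.6345

0.6345


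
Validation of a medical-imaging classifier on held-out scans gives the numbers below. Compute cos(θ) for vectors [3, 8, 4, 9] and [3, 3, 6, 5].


A·B = 3·3 + 8·3 + 4·6 + 9·5 = 102
‖A‖ = √170 = 13.0384, ‖B‖ = √79 = 8.8882
cos = 102/(√170·√79) = 102/√13430 = 0.8802

0.8802


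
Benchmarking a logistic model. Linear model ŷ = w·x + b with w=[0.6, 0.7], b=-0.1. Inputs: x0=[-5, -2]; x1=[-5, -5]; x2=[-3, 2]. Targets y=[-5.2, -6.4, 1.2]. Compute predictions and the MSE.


ŷ0 = (0.6)·(-5) + (0.7)·(-2) - 0.1 = -4.5
ŷ1 = (0.6)·(-5) + (0.7)·(-5) - 0.1 = -6.6
ŷ2 = (0.6)·(-3) + (0.7)·(2) - 0.1 = -0.5
errors² = [0.49, 0.04, 2.89]
MSE = 3.4200/3 = 1.14

1.14


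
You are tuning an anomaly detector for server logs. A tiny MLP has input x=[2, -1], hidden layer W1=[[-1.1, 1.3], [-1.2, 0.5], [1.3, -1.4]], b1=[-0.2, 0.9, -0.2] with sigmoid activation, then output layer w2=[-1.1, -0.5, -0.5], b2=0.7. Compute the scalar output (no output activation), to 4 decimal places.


z1[0] = (-1.1)·(2) + (1.3)·(-1) - 0.2 = -3.7
z1[1] = (-1.2)·(2) + (0.5)·(-1) + 0.9 = -2.0
z1[2] = (1.3)·(2) + (-1.4)·(-1) - 0.2 = 3.8
h = sigmoid(z1) = [0.0241, 0.1192, 0.9781]
output = (-1.1)·(0.0241) + (-0.5)·(0.1192) + (-0.5)·(0.9781) + 0.7 = 0.1248

0.1248


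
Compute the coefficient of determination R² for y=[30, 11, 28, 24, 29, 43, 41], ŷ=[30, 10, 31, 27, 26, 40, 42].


ȳ = 29.4286
SS_res = Σ(y-ŷ)² = 38
SS_tot = Σ(y-ȳ)² = 689.71
R² = 1 - SS_res/SS_tot = 1 - 0.0551 = 0.9449

0.9449


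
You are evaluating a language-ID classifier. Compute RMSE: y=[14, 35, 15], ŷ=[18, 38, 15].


MSE = 25/3 = 8.3333
RMSE = √(25/3) = 2.8868

2.8868


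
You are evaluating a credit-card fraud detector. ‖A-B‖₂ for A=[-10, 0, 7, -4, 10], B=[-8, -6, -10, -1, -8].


d = √((-10+ 8)² + (0+ 6)² + (7+ 10)² + (-4+ 1)² + (10+ 8)²)
  = √(4 + 36 + 289 + 9 + 324)
  = √662 = 25.7294

25.7294


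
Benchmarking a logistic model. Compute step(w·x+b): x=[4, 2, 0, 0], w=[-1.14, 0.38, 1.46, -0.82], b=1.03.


z = (4)·(-1.14) + (2)·(0.38) + (0)·(1.46) + (0)·(-0.82) + 1.03
  = -2.77
step(z) = 0 (z<0)

0


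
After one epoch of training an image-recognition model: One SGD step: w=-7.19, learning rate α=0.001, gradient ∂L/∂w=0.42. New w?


w_new = w - α·∇
= -7.19 - 0.001·0.42
= -7.19 - 0.00042
= -7.19042

-7.19042


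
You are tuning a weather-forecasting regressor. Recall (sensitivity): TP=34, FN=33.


Recall = TP/(TP+FN)
= 34/(34+33)
= 34/67 = 50.75%

50.75%


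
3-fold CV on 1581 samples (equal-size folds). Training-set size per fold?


Fold size = 1581/3 = 527
Training per fold = 1581 - 527 = 1054

1054


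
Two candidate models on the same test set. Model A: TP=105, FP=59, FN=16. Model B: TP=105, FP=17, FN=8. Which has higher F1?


Model A: P=105/164=0.6402, R=105/121=0.8678, F1=2PR/(P+R)=2TP/(2TP+FP+FN)=210/285=0.7368
Model B: P=105/122=0.8607, R=105/113=0.9292, F1=2PR/(P+R)=2TP/(2TP+FP+FN)=210/235=0.8936
0.7368 < 0.8936 → Model B

Model B


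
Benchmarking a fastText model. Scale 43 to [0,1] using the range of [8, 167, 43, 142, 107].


min=8, max=167
(43-8)/(167-8) = 35/159 = 0.2201

0.2201


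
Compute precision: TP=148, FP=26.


Precision = TP/(TP+FP)
= 148/(148+26)
= 148/174 = 85.06%

85.06%


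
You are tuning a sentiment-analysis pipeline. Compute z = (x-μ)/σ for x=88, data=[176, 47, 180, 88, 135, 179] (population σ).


μ = 134.1667, σ = 50.9752
z = (88 - 134.1667)/50.9752 = -0.9057

-0.9057


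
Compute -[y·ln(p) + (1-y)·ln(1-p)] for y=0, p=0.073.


BCE = -[y·ln(p) + (1-y)·ln(1-p)]
= -0 - 1·ln(1-0.073)
= -ln(0.927) = 0.0758

0.0758


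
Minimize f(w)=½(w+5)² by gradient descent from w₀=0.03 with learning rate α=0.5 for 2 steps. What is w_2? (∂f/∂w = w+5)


step 1: grad = 0.03+5 = 5.03; w = 0.03 - 0.5·(5.03) = -2.485
step 2: grad = -2.485+5 = 2.515; w = -2.485 - 0.5·(2.515) = -3.7425

-3.7425


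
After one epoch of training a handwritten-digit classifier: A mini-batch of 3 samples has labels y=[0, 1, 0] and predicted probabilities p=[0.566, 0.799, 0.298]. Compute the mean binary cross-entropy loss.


L[0] = -ln(1-0.566) = -ln(0.434) = 0.8347
L[1] = -ln(0.799) = 0.2244
L[2] = -ln(1-0.298) = -ln(0.702) = 0.3538
mean = (0.8347 + 0.2244 + 0.3538)/3 = 0.471

0.471


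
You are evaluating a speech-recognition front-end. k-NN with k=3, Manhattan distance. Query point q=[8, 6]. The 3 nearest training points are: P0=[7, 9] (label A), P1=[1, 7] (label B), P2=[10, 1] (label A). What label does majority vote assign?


d(q,P0) = 4  (label A)
d(q,P1) = 8  (label B)
d(q,P2) = 7  (label A)
Votes: A=2, B=1
Majority → A

A


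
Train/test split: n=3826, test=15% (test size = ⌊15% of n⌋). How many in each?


Test = ⌊3826·15/100⌋ = 573
Train = 3826 - 573 = 3253

Train: 3253, Test: 573


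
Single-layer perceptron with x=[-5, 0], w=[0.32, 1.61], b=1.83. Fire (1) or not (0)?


z = (-5)·(0.32) + (0)·(1.61) + 1.83
  = 0.23
step(z) = 1 (z≥0)

1


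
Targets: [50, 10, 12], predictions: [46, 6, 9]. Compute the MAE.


Absolute errors: |50-46|=4, |10-6|=4, |12-9|=3
Sum = 11
MAE = 11/3 = 11/3

11/3


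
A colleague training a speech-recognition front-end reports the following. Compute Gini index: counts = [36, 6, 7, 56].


Probabilities: [36/105, 6/105, 7/105, 56/105] ≈ [0.3429, 0.0571, 0.0667, 0.5333]
Σpᵢ² = (1296 + 36 + 49 + 3136)/105² = 4517/11025
Gini = 1 - Σpᵢ² = 1 - 4517/11025 = 0.5903

0.5903


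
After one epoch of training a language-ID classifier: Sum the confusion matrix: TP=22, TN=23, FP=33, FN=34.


Total = TP + TN + FP + FN
= 22 + 23 + 33 + 34
= 112
(Predicted positive: 55, predicted negative: 57)

112


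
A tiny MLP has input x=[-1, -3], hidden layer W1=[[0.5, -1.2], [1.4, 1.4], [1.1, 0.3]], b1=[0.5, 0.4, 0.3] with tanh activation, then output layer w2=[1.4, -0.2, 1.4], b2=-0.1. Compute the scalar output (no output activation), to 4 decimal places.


z1[0] = (0.5)·(-1) + (-1.2)·(-3) + 0.5 = 3.6
z1[1] = (1.4)·(-1) + (1.4)·(-3) + 0.4 = -5.2
z1[2] = (1.1)·(-1) + (0.3)·(-3) + 0.3 = -1.7
h = tanh(z1) = [0.9985, -0.9999, -0.9354]
output = (1.4)·(0.9985) + (-0.2)·(-0.9999) + (1.4)·(-0.9354) - 0.1 = 0.1883

0.1883


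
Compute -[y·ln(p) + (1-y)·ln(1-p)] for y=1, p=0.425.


BCE = -[y·ln(p) + (1-y)·ln(1-p)]
= -1·ln(0.425) - 0
= -ln(0.425) = 0.8557

0.8557


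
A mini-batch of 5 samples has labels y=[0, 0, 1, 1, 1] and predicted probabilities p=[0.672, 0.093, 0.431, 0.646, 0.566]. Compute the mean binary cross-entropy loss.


L[0] = -ln(1-0.672) = -ln(0.328) = 1.1147
L[1] = -ln(1-0.093) = -ln(0.907) = 0.0976
L[2] = -ln(0.431) = 0.8416
L[3] = -ln(0.646) = 0.437
L[4] = -ln(0.566) = 0.5692
mean = (1.1147 + 0.0976 + 0.8416 + 0.437 + 0.5692)/5 = 0.612

0.612


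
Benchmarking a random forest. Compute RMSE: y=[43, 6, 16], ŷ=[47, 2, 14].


MSE = 36/3 = 12
RMSE = √(36/3) = 3.4641

3.4641


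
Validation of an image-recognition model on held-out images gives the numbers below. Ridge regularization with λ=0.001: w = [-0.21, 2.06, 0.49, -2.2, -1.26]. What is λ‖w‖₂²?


‖w‖₂² = (-0.21)² + (2.06)² + (0.49)² + (-2.2)² + (-1.26)²
     = 0.0441 + 4.2436 + 0.2401 + 4.84 + 1.5876
     = 10.9554
λ·‖w‖₂² = 0.001·10.9554 = 0.010955

0.010955


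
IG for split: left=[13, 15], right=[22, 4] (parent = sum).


Parent = [35, 19], H_parent = 0.9357
H_left = 0.9963 (n=28), H_right = 0.6194 (n=26)
H_children = (28/54)·0.9963 + (26/54)·0.6194 = 0.8148
IG = 0.9357 - 0.8148 = 0.1209

0.1209


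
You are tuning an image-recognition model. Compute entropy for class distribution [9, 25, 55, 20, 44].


Probabilities: [9/153, 25/153, 55/153, 20/153, 44/153] ≈ [0.0588, 0.1634, 0.3595, 0.1307, 0.2876]
H = -((9/153)·log₂(9/153) + (25/153)·log₂(25/153) + (55/153)·log₂(55/153) + (20/153)·log₂(20/153) + (44/153)·log₂(44/153))
  = 2.0989 bits

2.0989 bits


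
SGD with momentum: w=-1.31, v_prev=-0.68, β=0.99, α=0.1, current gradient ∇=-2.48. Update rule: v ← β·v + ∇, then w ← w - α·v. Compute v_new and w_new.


v_new = 0.99·-0.68 - 2.48 = -0.6732 - 2.48 = -3.1532
w_new = -1.31 - 0.1·-3.1532 = -1.31 + 0.31532 = -0.99468

v_new=-3.1532, w_new=-0.99468


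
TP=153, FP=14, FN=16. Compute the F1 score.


Precision = 153/167 = 0.9162
Recall = 153/169 = 0.9053
F1 = 2·P·R/(P+R) = 2·TP/(2·TP+FP+FN) = 306/(306+14+16) = 306/336 = 0.9107

0.9107


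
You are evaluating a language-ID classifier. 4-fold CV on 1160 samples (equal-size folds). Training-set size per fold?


Fold size = 1160/4 = 290
Training per fold = 1160 - 290 = 870

870


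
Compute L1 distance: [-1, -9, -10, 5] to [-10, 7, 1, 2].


d = |-1+ 10| + |-9-7| + |-10-1| + |5-2|
  = 9 + 16 + 11 + 3
  = 39

39


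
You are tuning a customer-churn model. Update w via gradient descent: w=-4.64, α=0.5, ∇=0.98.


w_new = w - α·∇
= -4.64 - 0.5·0.98
= -4.64 - 0.49
= -5.13

-5.13


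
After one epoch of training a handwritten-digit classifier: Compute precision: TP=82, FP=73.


Precision = TP/(TP+FP)
= 82/(82+73)
= 82/155 = 52.9%

52.9%


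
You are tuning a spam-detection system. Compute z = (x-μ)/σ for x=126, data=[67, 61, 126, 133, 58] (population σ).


μ = 89, σ = 33.2686
z = (126 - 89)/33.2686 = 1.1122

1.1122


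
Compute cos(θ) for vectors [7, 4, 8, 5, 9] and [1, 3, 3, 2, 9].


A·B = 7·1 + 4·3 + 8·3 + 5·2 + 9·9 = 134
‖A‖ = √235 = 15.3297, ‖B‖ = √104 = 10.198
cos = 134/(√235·√104) = 134/√24440 = 0.8571

0.8571


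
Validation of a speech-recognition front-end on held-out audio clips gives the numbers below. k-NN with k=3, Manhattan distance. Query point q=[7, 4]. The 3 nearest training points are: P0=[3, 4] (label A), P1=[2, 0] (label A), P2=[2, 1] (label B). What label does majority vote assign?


d(q,P0) = 4  (label A)
d(q,P1) = 9  (label A)
d(q,P2) = 8  (label B)
Votes: A=2, B=1
Majority → A

A


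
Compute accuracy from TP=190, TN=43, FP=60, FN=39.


Accuracy = (TP+TN)/(TP+TN+FP+FN)
= (190+43)/(332)
= 233/332 = 70.18%

70.18%


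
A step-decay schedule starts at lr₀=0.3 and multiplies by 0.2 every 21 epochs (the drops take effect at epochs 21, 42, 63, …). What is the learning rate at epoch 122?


n_drops = ⌊122/21⌋ = 5
lr = 0.3·0.2^5 = 0.3·0.00032 = 0.000096

0.000096


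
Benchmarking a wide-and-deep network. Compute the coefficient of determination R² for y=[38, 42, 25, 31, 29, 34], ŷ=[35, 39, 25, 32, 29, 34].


ȳ = 33.1667
SS_res = Σ(y-ŷ)² = 19
SS_tot = Σ(y-ȳ)² = 190.83
R² = 1 - SS_res/SS_tot = 1 - 0.0996 = 0.9004

0.9004


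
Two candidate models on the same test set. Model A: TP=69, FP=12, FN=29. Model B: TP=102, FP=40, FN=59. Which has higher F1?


Model A: P=69/81=0.8519, R=69/98=0.7041, F1=2PR/(P+R)=2TP/(2TP+FP+FN)=138/179=0.7709
Model B: P=102/142=0.7183, R=102/161=0.6335, F1=2PR/(P+R)=2TP/(2TP+FP+FN)=204/303=0.6733
0.7709 > 0.6733 → Model A

Model A


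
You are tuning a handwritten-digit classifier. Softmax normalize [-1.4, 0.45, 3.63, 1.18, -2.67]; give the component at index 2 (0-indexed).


Exponentials: e^-1.4=0.2466, e^0.45=1.5683, e^3.63=37.7128, e^1.18=3.2544, e^-2.67=0.0693
Sum = 42.8514
Softmax = [0.0058, 0.0366, 0.8801, 0.0759, 0.0016]
p[2] = 37.7128/42.8514 = 0.8801

0.8801


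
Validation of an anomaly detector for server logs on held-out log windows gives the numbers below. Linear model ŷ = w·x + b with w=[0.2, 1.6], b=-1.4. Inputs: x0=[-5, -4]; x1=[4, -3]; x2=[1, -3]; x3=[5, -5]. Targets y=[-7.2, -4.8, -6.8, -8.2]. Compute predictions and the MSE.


ŷ0 = (0.2)·(-5) + (1.6)·(-4) - 1.4 = -8.8
ŷ1 = (0.2)·(4) + (1.6)·(-3) - 1.4 = -5.4
ŷ2 = (0.2)·(1) + (1.6)·(-3) - 1.4 = -6.0
ŷ3 = (0.2)·(5) + (1.6)·(-5) - 1.4 = -8.4
errors² = [2.56, 0.36, 0.64, 0.04]
MSE = 3.6000/4 = 0.9

0.9


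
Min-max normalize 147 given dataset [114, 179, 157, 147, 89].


min=89, max=179
(147-89)/(179-89) = 58/90 = 0.6444

0.6444


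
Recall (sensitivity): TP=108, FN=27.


Recall = TP/(TP+FN)
= 108/(108+27)
= 108/135 = 80.0%

80.0%


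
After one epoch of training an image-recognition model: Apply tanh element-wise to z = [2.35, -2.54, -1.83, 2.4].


tanh(2.35) = 0.982
tanh(-2.54) = -0.9876
tanh(-1.83) = -0.9498
tanh(2.4) = 0.9837
result = [0.982, -0.9876, -0.9498, 0.9837]

[0.982, -0.9876, -0.9498, 0.9837]


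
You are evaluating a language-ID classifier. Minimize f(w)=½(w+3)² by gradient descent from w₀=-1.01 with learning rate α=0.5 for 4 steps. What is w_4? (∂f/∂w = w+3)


step 1: grad = -1.01+3 = 1.99; w = -1.01 - 0.5·(1.99) = -2.005
step 2: grad = -2.005+3 = 0.995; w = -2.005 - 0.5·(0.995) = -2.5025
step 3: grad = -2.5025+3 = 0.4975; w = -2.5025 - 0.5·(0.4975) = -2.75125
step 4: grad = -2.75125+3 = 0.24875; w = -2.75125 - 0.5·(0.24875) = -2.875625

-2.875625


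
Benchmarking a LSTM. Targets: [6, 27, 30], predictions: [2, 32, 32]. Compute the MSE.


Squared errors: (6-2)²=16, (27-32)²=25, (30-32)²=4
Sum = 45
MSE = 45/3 = 15

15


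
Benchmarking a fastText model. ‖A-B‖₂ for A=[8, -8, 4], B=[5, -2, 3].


d = √((8-5)² + (-8+ 2)² + (4-3)²)
  = √(9 + 36 + 1)
  = √46 = 6.7823

6.7823


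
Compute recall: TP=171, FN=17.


Recall = TP/(TP+FN)
= 171/(171+17)
= 171/188 = 90.96%

90.96%


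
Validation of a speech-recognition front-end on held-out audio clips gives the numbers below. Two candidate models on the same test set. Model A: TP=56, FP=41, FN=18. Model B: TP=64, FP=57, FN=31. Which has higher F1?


Model A: P=56/97=0.5773, R=56/74=0.7568, F1=2PR/(P+R)=2TP/(2TP+FP+FN)=112/171=0.655
Model B: P=64/121=0.5289, R=64/95=0.6737, F1=2PR/(P+R)=2TP/(2TP+FP+FN)=128/216=0.5926
0.655 > 0.5926 → Model A

Model A


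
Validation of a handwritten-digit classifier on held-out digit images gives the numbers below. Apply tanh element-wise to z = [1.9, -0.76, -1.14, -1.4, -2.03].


tanh(1.9) = 0.9562
tanh(-0.76) = -0.6411
tanh(-1.14) = -0.8144
tanh(-1.4) = -0.8854
tanh(-2.03) = -0.9661
result = [0.9562, -0.6411, -0.8144, -0.8854, -0.9661]

[0.9562, -0.6411, -0.8144, -0.8854, -0.9661]


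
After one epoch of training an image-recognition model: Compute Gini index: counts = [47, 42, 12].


Probabilities: [47/101, 42/101, 12/101] ≈ [0.4653, 0.4158, 0.1188]
Σpᵢ² = (2209 + 1764 + 144)/101² = 4117/10201
Gini = 1 - Σpᵢ² = 1 - 4117/10201 = 0.5964

0.5964


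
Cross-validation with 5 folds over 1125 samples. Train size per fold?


Fold size = 1125/5 = 225
Training per fold = 1125 - 225 = 900

900


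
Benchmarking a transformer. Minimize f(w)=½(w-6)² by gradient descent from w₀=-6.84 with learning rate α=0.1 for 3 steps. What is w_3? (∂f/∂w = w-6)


step 1: grad = -6.84-6 = -12.84; w = -6.84 - 0.1·(-12.84) = -5.556
step 2: grad = -5.556-6 = -11.556; w = -5.556 - 0.1·(-11.556) = -4.4004
step 3: grad = -4.4004-6 = -10.4004; w = -4.4004 - 0.1·(-10.4004) = -3.36036

-3.36036


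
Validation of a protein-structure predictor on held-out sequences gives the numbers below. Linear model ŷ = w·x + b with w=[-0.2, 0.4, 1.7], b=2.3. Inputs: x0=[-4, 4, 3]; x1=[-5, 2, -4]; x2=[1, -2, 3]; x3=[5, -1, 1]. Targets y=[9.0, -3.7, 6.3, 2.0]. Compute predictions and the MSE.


ŷ0 = (-0.2)·(-4) + (0.4)·(4) + (1.7)·(3) + 2.3 = 9.8
ŷ1 = (-0.2)·(-5) + (0.4)·(2) + (1.7)·(-4) + 2.3 = -2.7
ŷ2 = (-0.2)·(1) + (0.4)·(-2) + (1.7)·(3) + 2.3 = 6.4
ŷ3 = (-0.2)·(5) + (0.4)·(-1) + (1.7)·(1) + 2.3 = 2.6
errors² = [0.64, 1.0, 0.01, 0.36]
MSE = 2.0100/4 = 0.5025

0.5025


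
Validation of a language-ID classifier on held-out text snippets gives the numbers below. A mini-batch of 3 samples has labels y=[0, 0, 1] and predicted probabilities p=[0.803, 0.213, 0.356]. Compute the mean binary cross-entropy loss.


L[0] = -ln(1-0.803) = -ln(0.197) = 1.6246
L[1] = -ln(1-0.213) = -ln(0.787) = 0.2395
L[2] = -ln(0.356) = 1.0328
mean = (1.6246 + 0.2395 + 1.0328)/3 = 0.9656

0.9656


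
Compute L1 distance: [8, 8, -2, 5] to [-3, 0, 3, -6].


d = |8+ 3| + |8-0| + |-2-3| + |5+ 6|
  = 11 + 8 + 5 + 11
  = 35

35


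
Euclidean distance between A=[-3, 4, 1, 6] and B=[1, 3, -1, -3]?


d = √((-3-1)² + (4-3)² + (1+ 1)² + (6+ 3)²)
  = √(16 + 1 + 4 + 81)
  = √102 = 10.0995

10.0995


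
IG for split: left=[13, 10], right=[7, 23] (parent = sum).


Parent = [20, 33], H_parent = 0.9562
H_left = 0.9877 (n=23), H_right = 0.7838 (n=30)
H_children = (23/53)·0.9877 + (30/53)·0.7838 = 0.8723
IG = 0.9562 - 0.8723 = 0.0839

0.0839


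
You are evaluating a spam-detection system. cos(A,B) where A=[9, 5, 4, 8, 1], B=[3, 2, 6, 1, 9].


A·B = 9·3 + 5·2 + 4·6 + 8·1 + 1·9 = 78
‖A‖ = √187 = 13.6748, ‖B‖ = √131 = 11.4455
cos = 78/(√187·√131) = 78/√24497 = 0.4984

0.4984


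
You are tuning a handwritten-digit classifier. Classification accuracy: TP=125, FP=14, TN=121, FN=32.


Accuracy = (TP+TN)/(TP+TN+FP+FN)
= (125+121)/(292)
= 246/292 = 84.25%

84.25%


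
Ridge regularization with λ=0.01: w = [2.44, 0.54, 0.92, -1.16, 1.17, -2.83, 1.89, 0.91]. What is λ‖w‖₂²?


‖w‖₂² = (2.44)² + (0.54)² + (0.92)² + (-1.16)² + (1.17)² + (-2.83)² + (1.89)² + (0.91)²
     = 5.9536 + 0.2916 + 0.8464 + 1.3456 + 1.3689 + 8.0089 + 3.5721 + 0.8281
     = 22.2152
λ·‖w‖₂² = 0.01·22.2152 = 0.222152

0.222152


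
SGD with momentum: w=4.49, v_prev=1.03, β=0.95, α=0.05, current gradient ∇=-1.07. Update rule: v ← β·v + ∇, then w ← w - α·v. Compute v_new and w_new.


v_new = 0.95·1.03 - 1.07 = 0.9785 - 1.07 = -0.0915
w_new = 4.49 - 0.05·-0.0915 = 4.49 + 0.004575 = 4.494575

v_new=-0.0915, w_new=4.494575


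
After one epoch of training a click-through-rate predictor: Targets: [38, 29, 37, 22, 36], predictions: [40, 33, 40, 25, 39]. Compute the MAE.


Absolute errors: |38-40|=2, |29-33|=4, |37-40|=3, |22-25|=3, |36-39|=3
Sum = 15
MAE = 15/5 = 3

3


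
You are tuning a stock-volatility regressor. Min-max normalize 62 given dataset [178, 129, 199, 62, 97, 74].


min=62, max=199
(62-62)/(199-62) = 0/137 = 0.0

0.0


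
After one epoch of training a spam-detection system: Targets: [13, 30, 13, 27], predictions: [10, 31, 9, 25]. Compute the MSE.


Squared errors: (13-10)²=9, (30-31)²=1, (13-9)²=16, (27-25)²=4
Sum = 30
MSE = 30/4 = 15/2

15/2


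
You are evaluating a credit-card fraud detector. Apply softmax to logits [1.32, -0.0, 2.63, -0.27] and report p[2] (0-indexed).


Exponentials: e^1.32=3.7434, e^-0.0=1, e^2.63=13.8738, e^-0.27=0.7634
Sum = 19.3806
Softmax = [0.1932, 0.0516, 0.7159, 0.0394]
p[2] = 13.8738/19.3806 = 0.7159

0.7159


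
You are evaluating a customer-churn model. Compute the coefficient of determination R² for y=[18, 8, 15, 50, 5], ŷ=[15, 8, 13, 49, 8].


ȳ = 19.2
SS_res = Σ(y-ŷ)² = 23
SS_tot = Σ(y-ȳ)² = 1294.8
R² = 1 - SS_res/SS_tot = 1 - 0.0178 = 0.9822

0.9822


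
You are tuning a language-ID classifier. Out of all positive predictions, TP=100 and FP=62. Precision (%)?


Precision = TP/(TP+FP)
= 100/(100+62)
= 100/162 = 61.73%

61.73%


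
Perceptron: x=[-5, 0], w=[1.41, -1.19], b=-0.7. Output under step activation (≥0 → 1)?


z = (-5)·(1.41) + (0)·(-1.19) - 0.7
  = -7.75
step(z) = 0 (z<0)

0


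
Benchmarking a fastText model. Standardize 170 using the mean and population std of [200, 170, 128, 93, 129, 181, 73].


μ = 139.1429, σ = 43.3241
z = (170 - 139.1429)/43.3241 = 0.7122

0.7122


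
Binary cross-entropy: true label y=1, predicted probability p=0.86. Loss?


BCE = -[y·ln(p) + (1-y)·ln(1-p)]
= -1·ln(0.86) - 0
= -ln(0.86) = 0.1508

0.1508


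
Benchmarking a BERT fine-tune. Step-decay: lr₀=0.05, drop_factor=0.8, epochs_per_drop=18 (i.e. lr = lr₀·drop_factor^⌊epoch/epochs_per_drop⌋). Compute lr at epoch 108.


n_drops = ⌊108/18⌋ = 6
lr = 0.05·0.8^6 = 0.05·0.262144 = 0.0131072

0.0131072


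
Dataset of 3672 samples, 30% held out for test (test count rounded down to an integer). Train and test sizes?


Test = ⌊3672·30/100⌋ = 1101
Train = 3672 - 1101 = 2571

Train: 2571, Test: 1101


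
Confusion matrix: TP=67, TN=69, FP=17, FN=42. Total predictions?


Total = TP + TN + FP + FN
= 67 + 69 + 17 + 42
= 195
(Predicted positive: 84, predicted negative: 111)

195


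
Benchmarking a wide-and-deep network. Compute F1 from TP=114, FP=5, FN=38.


Precision = 114/119 = 0.958
Recall = 114/152 = 0.75
F1 = 2·P·R/(P+R) = 2·TP/(2·TP+FP+FN) = 228/(228+5+38) = 228/271 = 0.8413

0.8413


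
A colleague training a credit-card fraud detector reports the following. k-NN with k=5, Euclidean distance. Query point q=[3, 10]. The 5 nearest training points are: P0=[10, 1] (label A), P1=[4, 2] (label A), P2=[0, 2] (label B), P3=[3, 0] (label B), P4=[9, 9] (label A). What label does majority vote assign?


d(q,P0) = 11.4018  (label A)
d(q,P1) = 8.0623  (label A)
d(q,P2) = 8.544  (label B)
d(q,P3) = 10.0  (label B)
d(q,P4) = 6.0828  (label A)
Votes: A=3, B=2
Majority → A

A


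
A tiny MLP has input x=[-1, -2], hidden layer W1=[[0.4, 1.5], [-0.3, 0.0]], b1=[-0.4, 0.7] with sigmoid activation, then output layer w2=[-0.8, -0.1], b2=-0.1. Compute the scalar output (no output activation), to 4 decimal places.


z1[0] = (0.4)·(-1) + (1.5)·(-2) - 0.4 = -3.8
z1[1] = (-0.3)·(-1) + (0.0)·(-2) + 0.7 = 1.0
h = sigmoid(z1) = [0.0219, 0.7311]
output = (-0.8)·(0.0219) + (-0.1)·(0.7311) - 0.1 = -0.1906

-0.1906


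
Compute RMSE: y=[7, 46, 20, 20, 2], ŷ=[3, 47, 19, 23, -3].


MSE = 52/5 = 10.4
RMSE = √(52/5) = 3.2249

3.2249


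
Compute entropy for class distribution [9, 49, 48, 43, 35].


Probabilities: [9/184, 49/184, 48/184, 43/184, 35/184] ≈ [0.0489, 0.2663, 0.2609, 0.2337, 0.1902]
H = -((9/184)·log₂(9/184) + (49/184)·log₂(49/184) + (48/184)·log₂(48/184) + (43/184)·log₂(43/184) + (35/184)·log₂(35/184))
  = 2.1726 bits

2.1726 bits


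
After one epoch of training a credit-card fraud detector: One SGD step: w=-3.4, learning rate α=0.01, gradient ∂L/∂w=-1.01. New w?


w_new = w - α·∇
= -3.4 - 0.01·-1.01
= -3.4 + 0.0101
= -3.3899

-3.3899


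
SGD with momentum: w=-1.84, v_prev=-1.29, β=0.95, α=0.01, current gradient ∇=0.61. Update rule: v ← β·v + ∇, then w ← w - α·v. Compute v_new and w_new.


v_new = 0.95·-1.29 + 0.61 = -1.2255 + 0.61 = -0.6155
w_new = -1.84 - 0.01·-0.6155 = -1.84 + 0.006155 = -1.833845

v_new=-0.6155, w_new=-1.833845


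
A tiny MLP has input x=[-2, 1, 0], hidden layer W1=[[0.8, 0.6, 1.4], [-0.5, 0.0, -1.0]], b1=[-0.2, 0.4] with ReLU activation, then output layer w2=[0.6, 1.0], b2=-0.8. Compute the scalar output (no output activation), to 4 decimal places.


z1[0] = (0.8)·(-2) + (0.6)·(1) + (1.4)·(0) - 0.2 = -1.2
z1[1] = (-0.5)·(-2) + (0.0)·(1) + (-1.0)·(0) + 0.4 = 1.4
h = ReLU(z1) = [0.0, 1.4]
output = (0.6)·(0.0) + (1.0)·(1.4) - 0.8 = 0.6

0.6


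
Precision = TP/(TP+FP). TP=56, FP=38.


Precision = TP/(TP+FP)
= 56/(56+38)
= 56/94 = 59.57%

59.57%


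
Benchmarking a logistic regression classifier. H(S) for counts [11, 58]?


Probabilities: [11/69, 58/69] ≈ [0.1594, 0.8406]
H = -((11/69)·log₂(11/69) + (58/69)·log₂(58/69))
  = 0.6329 bits

0.6329 bits


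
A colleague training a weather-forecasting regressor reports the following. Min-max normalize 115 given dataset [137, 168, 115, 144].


min=115, max=168
(115-115)/(168-115) = 0/53 = 0.0

0.0


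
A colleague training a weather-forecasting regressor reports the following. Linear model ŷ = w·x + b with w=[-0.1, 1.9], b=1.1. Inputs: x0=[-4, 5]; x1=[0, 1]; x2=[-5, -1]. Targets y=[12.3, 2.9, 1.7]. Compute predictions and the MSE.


ŷ0 = (-0.1)·(-4) + (1.9)·(5) + 1.1 = 11.0
ŷ1 = (-0.1)·(0) + (1.9)·(1) + 1.1 = 3.0
ŷ2 = (-0.1)·(-5) + (1.9)·(-1) + 1.1 = -0.3
errors² = [1.69, 0.01, 4.0]
MSE = 5.7000/3 = 1.9

1.9
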